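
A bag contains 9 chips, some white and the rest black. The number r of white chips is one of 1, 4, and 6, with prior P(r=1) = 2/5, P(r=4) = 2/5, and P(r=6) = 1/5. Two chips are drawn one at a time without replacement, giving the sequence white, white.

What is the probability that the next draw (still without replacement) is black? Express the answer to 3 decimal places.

0.556

For each hypothesis, P(data | H) works out to: P(data | r = 1) = (1/9)(0/8) = 0; P(data | r = 4) = (4/9)(3/8) = 1/6; P(data | r = 6) = (6/9)(5/8) = 5/12.
The prior-weighted likelihoods are 2/5 · 0 = 0, 2/5 · 1/6 = 1/15, 1/5 · 5/12 = 1/12; these sum to 3/20.
Dividing through by the total gives posterior P(r = 1 | data) = 0, P(r = 4 | data) = 4/9, P(r = 6 | data) = 5/9.
Averaging over the posterior, P(black next | data) = (5/7)(4/9) + (3/7)(5/9) = 5/9.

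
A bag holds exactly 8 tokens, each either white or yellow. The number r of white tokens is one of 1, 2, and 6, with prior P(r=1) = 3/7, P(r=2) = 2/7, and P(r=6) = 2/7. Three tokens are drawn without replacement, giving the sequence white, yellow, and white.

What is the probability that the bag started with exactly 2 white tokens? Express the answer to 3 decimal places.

0.167

For each hypothesis, P(data | H) works out to: P(data | r = 1) = (1/8)(7/7)(0/6) = 0; P(data | r = 2) = (2/8)(6/7)(1/6) = 1/28; P(data | r = 6) = (6/8)(2/7)(5/6) = 5/28.
Weighting by the prior gives 3/7 · 0 = 0, 2/7 · 1/28 = 1/98, 2/7 · 5/28 = 5/98; with total 3/49.
Therefore the posterior P(r = 2 | data) = (1/98) / (3/49) = 1/6.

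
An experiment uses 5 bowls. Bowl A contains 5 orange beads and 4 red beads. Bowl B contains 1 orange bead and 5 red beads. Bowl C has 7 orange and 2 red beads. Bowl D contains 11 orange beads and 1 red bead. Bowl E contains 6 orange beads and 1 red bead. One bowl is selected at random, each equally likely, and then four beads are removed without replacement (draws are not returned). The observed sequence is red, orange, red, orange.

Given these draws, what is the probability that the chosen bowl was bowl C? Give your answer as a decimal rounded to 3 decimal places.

0.259

Under each hypothesis, the probability of the observed sequence is: P(data | bowl A) = (4/9)(5/8)(3/7)(4/6) = 5/63; P(data | bowl B) = (5/6)(1/5)(4/4)(0/3) = 0; P(data | bowl C) = (2/9)(7/8)(1/7)(6/6) = 1/36; P(data | bowl D) = (1/12)(11/11)(0/10) = 0; P(data | bowl E) = (1/7)(6/6)(0/5) = 0.
Multiplying each by its prior: 1/5 · 5/63 = 1/63, 1/5 · 0 = 0, 1/5 · 1/36 = 1/180, 1/5 · 0 = 0, 1/5 · 0 = 0; these sum to 3/140.
Therefore the posterior P(bowl C | data) = (1/180) / (3/140) = 7/27.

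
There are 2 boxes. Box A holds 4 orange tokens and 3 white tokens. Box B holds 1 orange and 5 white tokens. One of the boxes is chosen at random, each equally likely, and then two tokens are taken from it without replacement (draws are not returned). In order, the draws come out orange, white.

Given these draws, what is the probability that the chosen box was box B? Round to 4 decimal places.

Under each hypothesis, the probability of the observed sequence is: P(data | box A) = (4/7)(3/6) = 2/7; P(data | box B) = (1/6)(5/5) = 1/6.
Multiplying each by its prior: 1/2 · 2/7 = 1/7, 1/2 · 1/6 = 1/12; summing to 19/84.
Therefore the posterior P(box B | data) = (1/12) / (19/84) = 7/19.

0.3684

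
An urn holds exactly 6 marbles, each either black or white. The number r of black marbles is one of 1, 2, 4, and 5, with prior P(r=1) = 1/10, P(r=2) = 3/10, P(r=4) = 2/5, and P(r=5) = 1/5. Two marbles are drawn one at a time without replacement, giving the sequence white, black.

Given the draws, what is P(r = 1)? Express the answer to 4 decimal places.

For each hypothesis, P(data | H) works out to: P(data | r = 1) = (5/6)(1/5) = 1/6; P(data | r = 2) = (4/6)(2/5) = 4/15; P(data | r = 4) = (2/6)(4/5) = 4/15; P(data | r = 5) = (1/6)(5/5) = 1/6.
Multiplying each by its prior: 1/10 · 1/6 = 1/60, 3/10 · 4/15 = 2/25, 2/5 · 4/15 = 8/75, 1/5 · 1/6 = 1/30; with total 71/300.
By Bayes' rule, P(r = 1 | data) = (1/60) / (71/300) = 5/71.

0.0704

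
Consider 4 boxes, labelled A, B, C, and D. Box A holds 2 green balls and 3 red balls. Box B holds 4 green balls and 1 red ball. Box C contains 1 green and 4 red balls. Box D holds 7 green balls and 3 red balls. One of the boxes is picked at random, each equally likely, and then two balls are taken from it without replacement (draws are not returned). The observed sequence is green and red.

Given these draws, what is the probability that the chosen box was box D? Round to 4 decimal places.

Under each hypothesis, the probability of the observed sequence is: P(data | box A) = (2/5)(3/4) = 3/10; P(data | box B) = (4/5)(1/4) = 1/5; P(data | box C) = (1/5)(4/4) = 1/5; P(data | box D) = (7/10)(3/9) = 7/30.
Multiplying each by its prior: 1/4 · 3/10 = 3/40, 1/4 · 1/5 = 1/20, 1/4 · 1/5 = 1/20, 1/4 · 7/30 = 7/120; these sum to 7/30.
Therefore the posterior P(box D | data) = (7/120) / (7/30) = 1/4.

0.2500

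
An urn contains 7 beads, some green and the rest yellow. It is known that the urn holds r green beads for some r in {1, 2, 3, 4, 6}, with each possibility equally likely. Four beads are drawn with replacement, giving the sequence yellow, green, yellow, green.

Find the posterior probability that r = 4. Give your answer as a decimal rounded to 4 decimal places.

Compute the likelihood of the observed sequence for each case: P(data | r = 1) = (6/7)(1/7)(6/7)(1/7) = 0.014994; P(data | r = 2) = (5/7)(2/7)(5/7)(2/7) = 0.041649; P(data | r = 3) = (4/7)(3/7)(4/7)(3/7) = 0.059975; P(data | r = 4) = (3/7)(4/7)(3/7)(4/7) = 0.059975; P(data | r = 6) = (1/7)(6/7)(1/7)(6/7) = 0.014994.
Weighting by the prior gives 1/5 · 0.014994 = 0.0029988, 1/5 · 0.041649 = 0.0083299, 1/5 · 0.059975 = 0.011995, 1/5 · 0.059975 = 0.011995, 1/5 · 0.014994 = 0.0029988; summing to 0.038317.
Therefore the posterior P(r = 4 | data) = (0.011995) / (0.038317) = 0.31304.

0.3130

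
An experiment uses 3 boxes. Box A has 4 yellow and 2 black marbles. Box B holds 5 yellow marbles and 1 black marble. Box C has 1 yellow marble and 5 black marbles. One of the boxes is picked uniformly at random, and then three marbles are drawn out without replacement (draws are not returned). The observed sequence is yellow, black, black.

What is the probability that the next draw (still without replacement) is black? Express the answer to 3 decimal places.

The likelihood of the observed sequence under each hypothesis: P(data | box A) = (4/6)(2/5)(1/4) = 1/15; P(data | box B) = (5/6)(1/5)(0/4) = 0; P(data | box C) = (1/6)(5/5)(4/4) = 1/6.
Multiplying each by its prior: 1/3 · 1/15 = 1/45, 1/3 · 0 = 0, 1/3 · 1/6 = 1/18; summing to 7/90.
The posterior is then P(box A | data) = 2/7, P(box B | data) = 0, P(box C | data) = 5/7.
The predictive probability is P(black next | data) = (0)(2/7) + (1)(5/7) = 5/7.

0.714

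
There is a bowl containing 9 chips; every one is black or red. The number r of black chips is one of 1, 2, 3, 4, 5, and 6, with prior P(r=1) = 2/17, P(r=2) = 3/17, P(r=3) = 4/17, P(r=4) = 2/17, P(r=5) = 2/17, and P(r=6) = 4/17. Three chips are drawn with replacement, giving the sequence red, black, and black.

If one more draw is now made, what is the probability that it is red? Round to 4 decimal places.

0.4922

Compute the likelihood of the observed sequence for each case: P(data | r = 1) = (8/9)(1/9)(1/9) = 0.010974; P(data | r = 2) = (7/9)(2/9)(2/9) = 0.038409; P(data | r = 3) = (6/9)(3/9)(3/9) = 0.074074; P(data | r = 4) = (5/9)(4/9)(4/9) = 0.10974; P(data | r = 5) = (4/9)(5/9)(5/9) = 0.13717; P(data | r = 6) = (3/9)(6/9)(6/9) = 0.14815.
Weighting by the prior gives 2/17 · 0.010974 = 0.0012911, 3/17 · 0.038409 = 0.006778, 4/17 · 0.074074 = 0.017429, 2/17 · 0.10974 = 0.012911, 2/17 · 0.13717 = 0.016138, 4/17 · 0.14815 = 0.034858; with total 0.089405.
The posterior is then P(r = 1 | data) = 0.01444, P(r = 2 | data) = 0.075812, P(r = 3 | data) = 0.19495, P(r = 4 | data) = 0.1444, P(r = 5 | data) = 0.18051, P(r = 6 | data) = 0.38989.
So P(red next | data) = Σ P(red next | H) P(H | data) = (8/9)(0.01444) + (7/9)(0.075812) + (2/3)(0.19495) + (5/9)(0.1444) + (4/9)(0.18051) + (1/3)(0.38989) = 0.49218.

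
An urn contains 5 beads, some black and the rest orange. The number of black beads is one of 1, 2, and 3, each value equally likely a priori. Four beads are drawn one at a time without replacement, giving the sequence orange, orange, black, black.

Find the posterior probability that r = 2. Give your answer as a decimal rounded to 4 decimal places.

0.5000

For each hypothesis, P(data | H) works out to: P(data | r = 1) = (4/5)(3/4)(1/3)(0/2) = 0; P(data | r = 2) = (3/5)(2/4)(2/3)(1/2) = 1/10; P(data | r = 3) = (2/5)(1/4)(3/3)(2/2) = 1/10.
Weighting by the prior gives 1/3 · 0 = 0, 1/3 · 1/10 = 1/30, 1/3 · 1/10 = 1/30; these sum to 1/15.
By Bayes' rule, P(r = 2 | data) = (1/30) / (1/15) = 1/2.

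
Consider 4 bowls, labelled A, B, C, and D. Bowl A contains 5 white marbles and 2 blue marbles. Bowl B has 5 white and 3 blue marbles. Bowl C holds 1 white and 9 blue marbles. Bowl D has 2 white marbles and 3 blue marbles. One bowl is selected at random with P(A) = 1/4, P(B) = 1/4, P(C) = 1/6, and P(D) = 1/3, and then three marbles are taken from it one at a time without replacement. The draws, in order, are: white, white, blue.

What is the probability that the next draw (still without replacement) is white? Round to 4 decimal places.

0.4976

The likelihood of the observed sequence under each hypothesis: P(data | bowl A) = (5/7)(4/6)(2/5) = 0.19048; P(data | bowl B) = (5/8)(4/7)(3/6) = 0.17857; P(data | bowl C) = (1/10)(0/9) = 0; P(data | bowl D) = (2/5)(1/4)(3/3) = 0.1.
The prior-weighted likelihoods are 1/4 · 0.19048 = 0.047619, 1/4 · 0.17857 = 0.044643, 1/6 · 0 = 0, 1/3 · 0.1 = 0.033333; with total 0.1256.
The posterior is then P(bowl A | data) = 0.37915, P(bowl B | data) = 0.35545, P(bowl C | data) = 0, P(bowl D | data) = 0.2654.
The predictive probability is P(white next | data) = (3/4)(0.37915) + (3/5)(0.35545) + (0)(0.2654) = 0.49763.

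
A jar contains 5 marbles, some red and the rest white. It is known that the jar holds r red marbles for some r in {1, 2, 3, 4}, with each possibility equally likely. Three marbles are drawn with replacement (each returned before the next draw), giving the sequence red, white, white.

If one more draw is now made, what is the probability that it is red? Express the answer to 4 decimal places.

0.4160

Compute the likelihood of the observed sequence for each case: P(data | r = 1) = (1/5)(4/5)(4/5) = 16/125; P(data | r = 2) = (2/5)(3/5)(3/5) = 18/125; P(data | r = 3) = (3/5)(2/5)(2/5) = 12/125; P(data | r = 4) = (4/5)(1/5)(1/5) = 4/125.
The prior-weighted likelihoods are 1/4 · 16/125 = 4/125, 1/4 · 18/125 = 9/250, 1/4 · 12/125 = 3/125, 1/4 · 4/125 = 1/125; summing to 1/10.
Normalising, the posterior is P(r = 1 | data) = 8/25, P(r = 2 | data) = 9/25, P(r = 3 | data) = 6/25, P(r = 4 | data) = 2/25.
So P(red next | data) = Σ P(red next | H) P(H | data) = (1/5)(8/25) + (2/5)(9/25) + (3/5)(6/25) + (4/5)(2/25) = 52/125.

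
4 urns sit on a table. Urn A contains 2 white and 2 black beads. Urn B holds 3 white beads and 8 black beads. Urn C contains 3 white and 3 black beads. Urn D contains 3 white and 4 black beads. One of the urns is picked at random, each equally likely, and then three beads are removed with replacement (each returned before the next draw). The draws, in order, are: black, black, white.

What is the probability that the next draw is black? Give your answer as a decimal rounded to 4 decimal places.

0.5801

Under each hypothesis, the probability of the observed sequence is: P(data | urn A) = (2/4)(2/4)(2/4) = 0.125; P(data | urn B) = (8/11)(8/11)(3/11) = 0.14425; P(data | urn C) = (3/6)(3/6)(3/6) = 0.125; P(data | urn D) = (4/7)(4/7)(3/7) = 0.13994.
Multiplying each by its prior: 1/4 · 0.125 = 0.03125, 1/4 · 0.14425 = 0.036063, 1/4 · 0.125 = 0.03125, 1/4 · 0.13994 = 0.034985; with total 0.13355.
Normalising, the posterior is P(urn A | data) = 0.234, P(urn B | data) = 0.27004, P(urn C | data) = 0.234, P(urn D | data) = 0.26197.
Averaging over the posterior, P(black next | data) = (1/2)(0.234) + (8/11)(0.27004) + (1/2)(0.234) + (4/7)(0.26197) = 0.58008.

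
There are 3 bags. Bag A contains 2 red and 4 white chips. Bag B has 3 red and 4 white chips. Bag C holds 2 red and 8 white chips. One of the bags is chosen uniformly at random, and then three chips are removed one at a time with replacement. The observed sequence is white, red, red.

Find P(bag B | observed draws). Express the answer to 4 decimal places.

The likelihood of the observed sequence under each hypothesis: P(data | bag A) = (4/6)(2/6)(2/6) = 0.074074; P(data | bag B) = (4/7)(3/7)(3/7) = 0.10496; P(data | bag C) = (8/10)(2/10)(2/10) = 0.032.
Weighting by the prior gives 1/3 · 0.074074 = 0.024691, 1/3 · 0.10496 = 0.034985, 1/3 · 0.032 = 0.010667; summing to 0.070343.
By Bayes' rule, P(bag B | data) = (0.034985) / (0.070343) = 0.49735.

0.4974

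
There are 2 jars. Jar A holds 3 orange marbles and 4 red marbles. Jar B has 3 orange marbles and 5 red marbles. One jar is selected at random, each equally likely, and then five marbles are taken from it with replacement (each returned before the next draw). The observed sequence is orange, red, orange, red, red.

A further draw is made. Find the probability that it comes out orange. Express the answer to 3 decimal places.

Compute the likelihood of the observed sequence for each case: P(data | jar A) = (3/7)(4/7)(3/7)(4/7)(4/7) = 0.034271; P(data | jar B) = (3/8)(5/8)(3/8)(5/8)(5/8) = 0.034332.
The prior-weighted likelihoods are 1/2 · 0.034271 = 0.017136, 1/2 · 0.034332 = 0.017166; with total 0.034302.
Normalising, the posterior is P(jar A | data) = 0.49956, P(jar B | data) = 0.50044.
Averaging over the posterior, P(orange next | data) = (3/7)(0.49956) + (3/8)(0.50044) = 0.40176.

0.402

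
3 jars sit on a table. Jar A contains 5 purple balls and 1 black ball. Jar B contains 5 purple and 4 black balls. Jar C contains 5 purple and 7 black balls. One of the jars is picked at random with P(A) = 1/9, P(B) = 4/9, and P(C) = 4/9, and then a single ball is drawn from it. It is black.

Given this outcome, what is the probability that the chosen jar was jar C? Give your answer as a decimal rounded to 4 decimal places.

Compute the likelihood of this draw for each case: P(data | jar A) = (1/6) = 1/6; P(data | jar B) = (4/9) = 4/9; P(data | jar C) = (7/12) = 7/12.
Weighting by the prior gives 1/9 · 1/6 = 1/54, 4/9 · 4/9 = 16/81, 4/9 · 7/12 = 7/27; summing to 77/162.
Hence P(jar C | data) = (7/27) / (77/162) = 6/11.

0.5455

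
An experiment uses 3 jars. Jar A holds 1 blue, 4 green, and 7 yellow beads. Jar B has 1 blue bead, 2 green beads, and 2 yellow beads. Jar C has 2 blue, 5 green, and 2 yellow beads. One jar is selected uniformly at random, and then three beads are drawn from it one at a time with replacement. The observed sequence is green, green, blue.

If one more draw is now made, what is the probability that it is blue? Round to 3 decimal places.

0.204

Compute the likelihood of the observed sequence for each case: P(data | jar A) = (4/12)(4/12)(1/12) = 0.0092593; P(data | jar B) = (2/5)(2/5)(1/5) = 0.032; P(data | jar C) = (5/9)(5/9)(2/9) = 0.068587.
The prior-weighted likelihoods are 1/3 · 0.0092593 = 0.0030864, 1/3 · 0.032 = 0.010667, 1/3 · 0.068587 = 0.022862; with total 0.036615.
Dividing through by the total gives posterior P(jar A | data) = 0.084293, P(jar B | data) = 0.29132, P(jar C | data) = 0.62439.
Averaging over the posterior, P(blue next | data) = (1/12)(0.084293) + (1/5)(0.29132) + (2/9)(0.62439) = 0.20404.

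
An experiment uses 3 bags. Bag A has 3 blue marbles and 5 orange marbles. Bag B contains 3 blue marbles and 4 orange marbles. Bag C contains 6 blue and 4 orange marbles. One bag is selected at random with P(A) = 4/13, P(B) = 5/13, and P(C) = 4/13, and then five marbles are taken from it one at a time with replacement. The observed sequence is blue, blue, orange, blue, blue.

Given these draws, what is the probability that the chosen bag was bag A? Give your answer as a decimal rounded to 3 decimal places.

For each hypothesis, P(data | H) works out to: P(data | bag A) = (3/8)(3/8)(5/8)(3/8)(3/8) = 0.01236; P(data | bag B) = (3/7)(3/7)(4/7)(3/7)(3/7) = 0.019278; P(data | bag C) = (6/10)(6/10)(4/10)(6/10)(6/10) = 0.05184.
Multiplying each by its prior: 4/13 · 0.01236 = 0.003803, 5/13 · 0.019278 = 0.0074145, 4/13 · 0.05184 = 0.015951; summing to 0.027168.
Hence P(bag A | data) = (0.003803) / (0.027168) = 0.13998.

0.140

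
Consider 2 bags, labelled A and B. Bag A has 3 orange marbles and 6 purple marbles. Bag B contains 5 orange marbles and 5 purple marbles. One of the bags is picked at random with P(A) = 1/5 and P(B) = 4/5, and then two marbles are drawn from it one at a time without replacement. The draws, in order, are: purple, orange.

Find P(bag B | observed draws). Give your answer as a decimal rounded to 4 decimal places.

0.8163

For each hypothesis, P(data | H) works out to: P(data | bag A) = (6/9)(3/8) = 1/4; P(data | bag B) = (5/10)(5/9) = 5/18.
Multiplying each by its prior: 1/5 · 1/4 = 1/20, 4/5 · 5/18 = 2/9; summing to 49/180.
By Bayes' rule, P(bag B | data) = (2/9) / (49/180) = 40/49.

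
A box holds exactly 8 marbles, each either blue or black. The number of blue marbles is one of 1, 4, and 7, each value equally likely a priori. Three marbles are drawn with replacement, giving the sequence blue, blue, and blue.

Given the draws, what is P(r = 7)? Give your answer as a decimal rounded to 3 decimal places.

0.841

Compute the likelihood of the observed sequence for each case: P(data | r = 1) = (1/8)(1/8)(1/8) = 0.0019531; P(data | r = 4) = (4/8)(4/8)(4/8) = 0.125; P(data | r = 7) = (7/8)(7/8)(7/8) = 0.66992.
The prior-weighted likelihoods are 1/3 · 0.0019531 = 0.00065104, 1/3 · 0.125 = 0.041667, 1/3 · 0.66992 = 0.22331; summing to 0.26562.
By Bayes' rule, P(r = 7 | data) = (0.22331) / (0.26562) = 0.84069.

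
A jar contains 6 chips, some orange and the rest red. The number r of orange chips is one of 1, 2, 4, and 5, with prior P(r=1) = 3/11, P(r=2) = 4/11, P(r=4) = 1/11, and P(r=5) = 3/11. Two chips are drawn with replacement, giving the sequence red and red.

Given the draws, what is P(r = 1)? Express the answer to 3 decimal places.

0.514

Compute the likelihood of the observed sequence for each case: P(data | r = 1) = (5/6)(5/6) = 25/36; P(data | r = 2) = (4/6)(4/6) = 4/9; P(data | r = 4) = (2/6)(2/6) = 1/9; P(data | r = 5) = (1/6)(1/6) = 1/36.
The prior-weighted likelihoods are 3/11 · 25/36 = 25/132, 4/11 · 4/9 = 16/99, 1/11 · 1/9 = 1/99, 3/11 · 1/36 = 1/132; with total 73/198.
By Bayes' rule, P(r = 1 | data) = (25/132) / (73/198) = 75/146.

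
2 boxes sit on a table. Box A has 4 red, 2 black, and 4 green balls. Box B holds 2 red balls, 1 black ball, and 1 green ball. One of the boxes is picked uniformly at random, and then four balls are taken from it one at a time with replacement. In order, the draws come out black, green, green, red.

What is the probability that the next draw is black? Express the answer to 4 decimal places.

0.2190

The likelihood of the observed sequence under each hypothesis: P(data | box A) = (2/10)(4/10)(4/10)(4/10) = 0.0128; P(data | box B) = (1/4)(1/4)(1/4)(2/4) = 0.0078125.
Multiplying each by its prior: 1/2 · 0.0128 = 0.0064, 1/2 · 0.0078125 = 0.0039062; these sum to 0.010306.
Normalising, the posterior is P(box A | data) = 0.62098, P(box B | data) = 0.37902.
Averaging over the posterior, P(black next | data) = (1/5)(0.62098) + (1/4)(0.37902) = 0.21895.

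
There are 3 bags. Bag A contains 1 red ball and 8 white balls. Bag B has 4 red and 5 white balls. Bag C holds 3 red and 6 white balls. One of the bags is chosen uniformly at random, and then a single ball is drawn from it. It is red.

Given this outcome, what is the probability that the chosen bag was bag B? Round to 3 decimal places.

0.500

Under each hypothesis, the probability of this draw is: P(data | bag A) = (1/9) = 1/9; P(data | bag B) = (4/9) = 4/9; P(data | bag C) = (3/9) = 1/3.
Multiplying each by its prior: 1/3 · 1/9 = 1/27, 1/3 · 4/9 = 4/27, 1/3 · 1/3 = 1/9; these sum to 8/27.
Therefore the posterior P(bag B | data) = (4/27) / (8/27) = 1/2.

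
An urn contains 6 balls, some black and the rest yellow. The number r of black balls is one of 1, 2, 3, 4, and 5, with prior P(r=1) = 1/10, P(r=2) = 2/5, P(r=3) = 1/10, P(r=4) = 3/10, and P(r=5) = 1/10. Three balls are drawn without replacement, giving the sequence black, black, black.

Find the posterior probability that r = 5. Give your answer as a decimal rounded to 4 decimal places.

Compute the likelihood of the observed sequence for each case: P(data | r = 1) = (1/6)(0/5) = 0; P(data | r = 2) = (2/6)(1/5)(0/4) = 0; P(data | r = 3) = (3/6)(2/5)(1/4) = 1/20; P(data | r = 4) = (4/6)(3/5)(2/4) = 1/5; P(data | r = 5) = (5/6)(4/5)(3/4) = 1/2.
Multiplying each by its prior: 1/10 · 0 = 0, 2/5 · 0 = 0, 1/10 · 1/20 = 1/200, 3/10 · 1/5 = 3/50, 1/10 · 1/2 = 1/20; these sum to 23/200.
So P(r = 5 | data) = (1/20) / (23/200) = 10/23.

0.4348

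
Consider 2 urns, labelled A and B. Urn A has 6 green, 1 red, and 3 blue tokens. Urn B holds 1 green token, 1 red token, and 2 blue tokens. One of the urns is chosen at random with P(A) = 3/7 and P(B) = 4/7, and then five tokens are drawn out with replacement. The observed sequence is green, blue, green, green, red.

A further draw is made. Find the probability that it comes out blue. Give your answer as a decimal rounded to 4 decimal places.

0.3573

The likelihood of the observed sequence under each hypothesis: P(data | urn A) = (6/10)(3/10)(6/10)(6/10)(1/10) = 0.00648; P(data | urn B) = (1/4)(2/4)(1/4)(1/4)(1/4) = 0.0019531.
Weighting by the prior gives 3/7 · 0.00648 = 0.0027771, 4/7 · 0.0019531 = 0.0011161; these sum to 0.0038932.
Dividing through by the total gives posterior P(urn A | data) = 0.71333, P(urn B | data) = 0.28667.
The predictive probability is P(blue next | data) = (3/10)(0.71333) + (1/2)(0.28667) = 0.35733.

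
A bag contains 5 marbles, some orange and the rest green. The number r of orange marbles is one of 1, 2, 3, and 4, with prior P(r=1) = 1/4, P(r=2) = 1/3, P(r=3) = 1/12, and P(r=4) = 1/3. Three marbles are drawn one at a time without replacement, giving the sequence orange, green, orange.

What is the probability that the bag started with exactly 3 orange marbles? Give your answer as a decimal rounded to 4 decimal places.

Under each hypothesis, the probability of the observed sequence is: P(data | r = 1) = (1/5)(4/4)(0/3) = 0; P(data | r = 2) = (2/5)(3/4)(1/3) = 1/10; P(data | r = 3) = (3/5)(2/4)(2/3) = 1/5; P(data | r = 4) = (4/5)(1/4)(3/3) = 1/5.
The prior-weighted likelihoods are 1/4 · 0 = 0, 1/3 · 1/10 = 1/30, 1/12 · 1/5 = 1/60, 1/3 · 1/5 = 1/15; summing to 7/60.
Hence P(r = 3 | data) = (1/60) / (7/60) = 1/7.

0.1429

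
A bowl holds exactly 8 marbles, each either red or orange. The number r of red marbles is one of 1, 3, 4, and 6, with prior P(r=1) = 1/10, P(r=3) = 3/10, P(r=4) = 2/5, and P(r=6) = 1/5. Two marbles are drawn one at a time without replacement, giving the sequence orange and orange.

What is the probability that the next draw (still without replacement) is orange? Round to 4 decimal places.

0.5260

For each hypothesis, P(data | H) works out to: P(data | r = 1) = (7/8)(6/7) = 3/4; P(data | r = 3) = (5/8)(4/7) = 5/14; P(data | r = 4) = (4/8)(3/7) = 3/14; P(data | r = 6) = (2/8)(1/7) = 1/28.
The prior-weighted likelihoods are 1/10 · 3/4 = 3/40, 3/10 · 5/14 = 3/28, 2/5 · 3/14 = 3/35, 1/5 · 1/28 = 1/140; these sum to 11/40.
The posterior is then P(r = 1 | data) = 3/11, P(r = 3 | data) = 30/77, P(r = 4 | data) = 24/77, P(r = 6 | data) = 2/77.
Averaging over the posterior, P(orange next | data) = (5/6)(3/11) + (1/2)(30/77) + (1/3)(24/77) + (0)(2/77) = 81/154.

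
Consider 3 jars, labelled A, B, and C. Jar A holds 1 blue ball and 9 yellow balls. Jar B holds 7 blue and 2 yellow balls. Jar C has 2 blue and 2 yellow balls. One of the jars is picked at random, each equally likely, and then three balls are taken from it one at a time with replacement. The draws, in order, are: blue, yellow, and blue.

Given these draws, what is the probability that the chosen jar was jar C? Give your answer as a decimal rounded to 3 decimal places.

For each hypothesis, P(data | H) works out to: P(data | jar A) = (1/10)(9/10)(1/10) = 0.009; P(data | jar B) = (7/9)(2/9)(7/9) = 0.13443; P(data | jar C) = (2/4)(2/4)(2/4) = 0.125.
Multiplying each by its prior: 1/3 · 0.009 = 0.003, 1/3 · 0.13443 = 0.04481, 1/3 · 0.125 = 0.041667; these sum to 0.089477.
Hence P(jar C | data) = (0.041667) / (0.089477) = 0.46567.

0.466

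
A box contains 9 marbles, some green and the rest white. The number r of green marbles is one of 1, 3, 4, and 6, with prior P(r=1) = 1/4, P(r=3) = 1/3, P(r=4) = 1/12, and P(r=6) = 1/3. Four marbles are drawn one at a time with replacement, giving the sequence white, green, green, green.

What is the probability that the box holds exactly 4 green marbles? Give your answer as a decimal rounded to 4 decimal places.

Under each hypothesis, the probability of the observed sequence is: P(data | r = 1) = (8/9)(1/9)(1/9)(1/9) = 0.0012193; P(data | r = 3) = (6/9)(3/9)(3/9)(3/9) = 0.024691; P(data | r = 4) = (5/9)(4/9)(4/9)(4/9) = 0.048773; P(data | r = 6) = (3/9)(6/9)(6/9)(6/9) = 0.098765.
Multiplying each by its prior: 1/4 · 0.0012193 = 0.00030483, 1/3 · 0.024691 = 0.0082305, 1/12 · 0.048773 = 0.0040644, 1/3 · 0.098765 = 0.032922; with total 0.045522.
By Bayes' rule, P(r = 4 | data) = (0.0040644) / (0.045522) = 0.089286.

0.0893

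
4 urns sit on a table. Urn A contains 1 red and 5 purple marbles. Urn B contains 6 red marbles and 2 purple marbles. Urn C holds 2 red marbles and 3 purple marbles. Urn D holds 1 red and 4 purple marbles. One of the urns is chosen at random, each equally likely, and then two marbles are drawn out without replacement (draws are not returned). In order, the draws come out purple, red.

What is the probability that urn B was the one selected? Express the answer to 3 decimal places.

0.243

Under each hypothesis, the probability of the observed sequence is: P(data | urn A) = (5/6)(1/5) = 1/6; P(data | urn B) = (2/8)(6/7) = 3/14; P(data | urn C) = (3/5)(2/4) = 3/10; P(data | urn D) = (4/5)(1/4) = 1/5.
Multiplying each by its prior: 1/4 · 1/6 = 1/24, 1/4 · 3/14 = 3/56, 1/4 · 3/10 = 3/40, 1/4 · 1/5 = 1/20; with total 37/168.
So P(urn B | data) = (3/56) / (37/168) = 9/37.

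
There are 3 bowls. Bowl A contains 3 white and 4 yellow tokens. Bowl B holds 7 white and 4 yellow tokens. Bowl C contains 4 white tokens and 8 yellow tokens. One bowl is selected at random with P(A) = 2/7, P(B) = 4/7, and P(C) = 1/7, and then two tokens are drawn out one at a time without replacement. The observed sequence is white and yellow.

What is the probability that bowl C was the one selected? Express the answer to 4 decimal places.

0.1323

For each hypothesis, P(data | H) works out to: P(data | bowl A) = (3/7)(4/6) = 0.28571; P(data | bowl B) = (7/11)(4/10) = 0.25455; P(data | bowl C) = (4/12)(8/11) = 0.24242.
Weighting by the prior gives 2/7 · 0.28571 = 0.081633, 4/7 · 0.25455 = 0.14545, 1/7 · 0.24242 = 0.034632; these sum to 0.26172.
By Bayes' rule, P(bowl C | data) = (0.034632) / (0.26172) = 0.13233.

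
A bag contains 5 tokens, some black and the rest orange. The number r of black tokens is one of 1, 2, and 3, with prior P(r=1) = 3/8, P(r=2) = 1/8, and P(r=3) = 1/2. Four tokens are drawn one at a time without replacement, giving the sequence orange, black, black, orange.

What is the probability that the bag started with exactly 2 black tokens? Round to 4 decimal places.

Compute the likelihood of the observed sequence for each case: P(data | r = 1) = (4/5)(1/4)(0/3) = 0; P(data | r = 2) = (3/5)(2/4)(1/3)(2/2) = 1/10; P(data | r = 3) = (2/5)(3/4)(2/3)(1/2) = 1/10.
Multiplying each by its prior: 3/8 · 0 = 0, 1/8 · 1/10 = 1/80, 1/2 · 1/10 = 1/20; summing to 1/16.
By Bayes' rule, P(r = 2 | data) = (1/80) / (1/16) = 1/5.

0.2000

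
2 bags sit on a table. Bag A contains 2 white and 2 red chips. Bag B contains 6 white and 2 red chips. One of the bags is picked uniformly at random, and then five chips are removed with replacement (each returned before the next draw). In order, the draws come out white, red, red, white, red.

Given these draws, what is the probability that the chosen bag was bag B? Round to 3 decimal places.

0.220

Compute the likelihood of the observed sequence for each case: P(data | bag A) = (2/4)(2/4)(2/4)(2/4)(2/4) = 0.03125; P(data | bag B) = (6/8)(2/8)(2/8)(6/8)(2/8) = 0.0087891.
Multiplying each by its prior: 1/2 · 0.03125 = 0.015625, 1/2 · 0.0087891 = 0.0043945; these sum to 0.02002.
Hence P(bag B | data) = (0.0043945) / (0.02002) = 0.21951.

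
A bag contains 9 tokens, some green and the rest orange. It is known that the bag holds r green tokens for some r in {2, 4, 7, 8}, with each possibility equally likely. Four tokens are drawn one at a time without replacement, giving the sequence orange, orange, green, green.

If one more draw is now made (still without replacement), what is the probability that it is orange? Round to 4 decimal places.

0.5588

For each hypothesis, P(data | H) works out to: P(data | r = 2) = (7/9)(6/8)(2/7)(1/6) = 1/36; P(data | r = 4) = (5/9)(4/8)(4/7)(3/6) = 5/63; P(data | r = 7) = (2/9)(1/8)(7/7)(6/6) = 1/36; P(data | r = 8) = (1/9)(0/8) = 0.
Weighting by the prior gives 1/4 · 1/36 = 1/144, 1/4 · 5/63 = 5/252, 1/4 · 1/36 = 1/144, 1/4 · 0 = 0; these sum to 17/504.
Dividing through by the total gives posterior P(r = 2 | data) = 7/34, P(r = 4 | data) = 10/17, P(r = 7 | data) = 7/34, P(r = 8 | data) = 0.
So P(orange next | data) = Σ P(orange next | H) P(H | data) = (1)(7/34) + (3/5)(10/17) + (0)(7/34) = 19/34.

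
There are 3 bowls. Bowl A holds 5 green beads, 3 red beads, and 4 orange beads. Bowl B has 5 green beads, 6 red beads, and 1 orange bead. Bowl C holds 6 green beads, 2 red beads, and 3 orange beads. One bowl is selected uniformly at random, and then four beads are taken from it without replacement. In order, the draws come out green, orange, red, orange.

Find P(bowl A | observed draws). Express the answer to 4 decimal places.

The likelihood of the observed sequence under each hypothesis: P(data | bowl A) = (5/12)(4/11)(3/10)(3/9) = 1/66; P(data | bowl B) = (5/12)(1/11)(6/10)(0/9) = 0; P(data | bowl C) = (6/11)(3/10)(2/9)(2/8) = 1/110.
The prior-weighted likelihoods are 1/3 · 1/66 = 1/198, 1/3 · 0 = 0, 1/3 · 1/110 = 1/330; summing to 4/495.
Therefore the posterior P(bowl A | data) = (1/198) / (4/495) = 5/8.

0.6250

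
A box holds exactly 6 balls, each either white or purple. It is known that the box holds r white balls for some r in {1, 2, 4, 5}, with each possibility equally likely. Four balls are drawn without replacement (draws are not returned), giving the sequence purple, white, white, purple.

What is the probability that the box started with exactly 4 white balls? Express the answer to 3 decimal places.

0.500

The likelihood of the observed sequence under each hypothesis: P(data | r = 1) = (5/6)(1/5)(0/4) = 0; P(data | r = 2) = (4/6)(2/5)(1/4)(3/3) = 1/15; P(data | r = 4) = (2/6)(4/5)(3/4)(1/3) = 1/15; P(data | r = 5) = (1/6)(5/5)(4/4)(0/3) = 0.
Multiplying each by its prior: 1/4 · 0 = 0, 1/4 · 1/15 = 1/60, 1/4 · 1/15 = 1/60, 1/4 · 0 = 0; these sum to 1/30.
So P(r = 4 | data) = (1/60) / (1/30) = 1/2.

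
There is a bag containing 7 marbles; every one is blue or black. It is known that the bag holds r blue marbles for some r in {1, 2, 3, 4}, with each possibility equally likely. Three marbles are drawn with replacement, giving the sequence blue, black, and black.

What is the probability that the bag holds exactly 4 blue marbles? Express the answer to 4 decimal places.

0.2118

Under each hypothesis, the probability of the observed sequence is: P(data | r = 1) = (1/7)(6/7)(6/7) = 36/343; P(data | r = 2) = (2/7)(5/7)(5/7) = 50/343; P(data | r = 3) = (3/7)(4/7)(4/7) = 48/343; P(data | r = 4) = (4/7)(3/7)(3/7) = 36/343.
Weighting by the prior gives 1/4 · 36/343 = 9/343, 1/4 · 50/343 = 25/686, 1/4 · 48/343 = 12/343, 1/4 · 36/343 = 9/343; with total 85/686.
Hence P(r = 4 | data) = (9/343) / (85/686) = 18/85.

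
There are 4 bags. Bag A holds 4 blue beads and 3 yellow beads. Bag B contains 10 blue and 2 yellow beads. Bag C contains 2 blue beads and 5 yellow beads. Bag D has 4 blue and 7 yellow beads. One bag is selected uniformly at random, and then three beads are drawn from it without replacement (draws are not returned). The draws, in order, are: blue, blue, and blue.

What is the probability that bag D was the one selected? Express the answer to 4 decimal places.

0.0354

Under each hypothesis, the probability of the observed sequence is: P(data | bag A) = (4/7)(3/6)(2/5) = 4/35; P(data | bag B) = (10/12)(9/11)(8/10) = 6/11; P(data | bag C) = (2/7)(1/6)(0/5) = 0; P(data | bag D) = (4/11)(3/10)(2/9) = 4/165.
Weighting by the prior gives 1/4 · 4/35 = 1/35, 1/4 · 6/11 = 3/22, 1/4 · 0 = 0, 1/4 · 4/165 = 1/165; with total 79/462.
By Bayes' rule, P(bag D | data) = (1/165) / (79/462) = 14/395.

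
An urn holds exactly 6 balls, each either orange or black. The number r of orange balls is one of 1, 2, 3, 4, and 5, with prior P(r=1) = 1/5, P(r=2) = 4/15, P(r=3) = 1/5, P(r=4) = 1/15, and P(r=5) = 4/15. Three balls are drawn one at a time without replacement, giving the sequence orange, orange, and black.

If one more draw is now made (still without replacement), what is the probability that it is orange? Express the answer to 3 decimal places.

0.600

The likelihood of the observed sequence under each hypothesis: P(data | r = 1) = (1/6)(0/5) = 0; P(data | r = 2) = (2/6)(1/5)(4/4) = 1/15; P(data | r = 3) = (3/6)(2/5)(3/4) = 3/20; P(data | r = 4) = (4/6)(3/5)(2/4) = 1/5; P(data | r = 5) = (5/6)(4/5)(1/4) = 1/6.
Multiplying each by its prior: 1/5 · 0 = 0, 4/15 · 1/15 = 4/225, 1/5 · 3/20 = 3/100, 1/15 · 1/5 = 1/75, 4/15 · 1/6 = 2/45; these sum to 19/180.
The posterior is then P(r = 1 | data) = 0, P(r = 2 | data) = 16/95, P(r = 3 | data) = 27/95, P(r = 4 | data) = 12/95, P(r = 5 | data) = 8/19.
Averaging over the posterior, P(orange next | data) = (0)(16/95) + (1/3)(27/95) + (2/3)(12/95) + (1)(8/19) = 3/5.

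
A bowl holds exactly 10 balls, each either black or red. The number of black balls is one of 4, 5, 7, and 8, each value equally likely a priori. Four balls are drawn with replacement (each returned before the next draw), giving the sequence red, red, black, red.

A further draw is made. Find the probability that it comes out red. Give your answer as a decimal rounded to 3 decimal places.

The likelihood of the observed sequence under each hypothesis: P(data | r = 4) = (6/10)(6/10)(4/10)(6/10) = 0.0864; P(data | r = 5) = (5/10)(5/10)(5/10)(5/10) = 0.0625; P(data | r = 7) = (3/10)(3/10)(7/10)(3/10) = 0.0189; P(data | r = 8) = (2/10)(2/10)(8/10)(2/10) = 0.0064.
Weighting by the prior gives 1/4 · 0.0864 = 0.0216, 1/4 · 0.0625 = 0.015625, 1/4 · 0.0189 = 0.004725, 1/4 · 0.0064 = 0.0016; these sum to 0.04355.
The posterior is then P(r = 4 | data) = 0.49598, P(r = 5 | data) = 0.35878, P(r = 7 | data) = 0.1085, P(r = 8 | data) = 0.036739.
So P(red next | data) = Σ P(red next | H) P(H | data) = (3/5)(0.49598) + (1/2)(0.35878) + (3/10)(0.1085) + (1/5)(0.036739) = 0.51688.

0.517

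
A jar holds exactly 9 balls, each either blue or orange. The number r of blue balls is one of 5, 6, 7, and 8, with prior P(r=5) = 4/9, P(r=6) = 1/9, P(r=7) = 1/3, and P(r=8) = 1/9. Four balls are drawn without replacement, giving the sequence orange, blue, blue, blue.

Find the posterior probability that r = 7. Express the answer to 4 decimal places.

For each hypothesis, P(data | H) works out to: P(data | r = 5) = (4/9)(5/8)(4/7)(3/6) = 5/63; P(data | r = 6) = (3/9)(6/8)(5/7)(4/6) = 5/42; P(data | r = 7) = (2/9)(7/8)(6/7)(5/6) = 5/36; P(data | r = 8) = (1/9)(8/8)(7/7)(6/6) = 1/9.
The prior-weighted likelihoods are 4/9 · 5/63 = 20/567, 1/9 · 5/42 = 5/378, 1/3 · 5/36 = 5/108, 1/9 · 1/9 = 1/81; these sum to 3/28.
Hence P(r = 7 | data) = (5/108) / (3/28) = 35/81.

0.4321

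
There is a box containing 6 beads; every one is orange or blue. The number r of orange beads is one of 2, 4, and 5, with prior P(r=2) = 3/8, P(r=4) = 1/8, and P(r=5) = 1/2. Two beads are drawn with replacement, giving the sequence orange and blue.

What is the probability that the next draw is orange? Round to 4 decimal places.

For each hypothesis, P(data | H) works out to: P(data | r = 2) = (2/6)(4/6) = 2/9; P(data | r = 4) = (4/6)(2/6) = 2/9; P(data | r = 5) = (5/6)(1/6) = 5/36.
The prior-weighted likelihoods are 3/8 · 2/9 = 1/12, 1/8 · 2/9 = 1/36, 1/2 · 5/36 = 5/72; summing to 13/72.
The posterior is then P(r = 2 | data) = 6/13, P(r = 4 | data) = 2/13, P(r = 5 | data) = 5/13.
The predictive probability is P(orange next | data) = (1/3)(6/13) + (2/3)(2/13) + (5/6)(5/13) = 15/26.

0.5769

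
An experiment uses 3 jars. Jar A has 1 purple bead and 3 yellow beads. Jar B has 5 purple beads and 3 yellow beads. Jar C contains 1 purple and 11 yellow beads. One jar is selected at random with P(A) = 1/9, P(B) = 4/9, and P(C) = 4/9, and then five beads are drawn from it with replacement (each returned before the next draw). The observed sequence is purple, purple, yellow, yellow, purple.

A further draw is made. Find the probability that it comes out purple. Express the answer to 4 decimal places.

The likelihood of the observed sequence under each hypothesis: P(data | jar A) = (1/4)(1/4)(3/4)(3/4)(1/4) = 0.0087891; P(data | jar B) = (5/8)(5/8)(3/8)(3/8)(5/8) = 0.034332; P(data | jar C) = (1/12)(1/12)(11/12)(11/12)(1/12) = 0.00048627.
The prior-weighted likelihoods are 1/9 · 0.0087891 = 0.00097656, 4/9 · 0.034332 = 0.015259, 4/9 · 0.00048627 = 0.00021612; these sum to 0.016451.
The posterior is then P(jar A | data) = 0.05936, P(jar B | data) = 0.9275, P(jar C | data) = 0.013137.
Averaging over the posterior, P(purple next | data) = (1/4)(0.05936) + (5/8)(0.9275) + (1/12)(0.013137) = 0.59562.

0.5956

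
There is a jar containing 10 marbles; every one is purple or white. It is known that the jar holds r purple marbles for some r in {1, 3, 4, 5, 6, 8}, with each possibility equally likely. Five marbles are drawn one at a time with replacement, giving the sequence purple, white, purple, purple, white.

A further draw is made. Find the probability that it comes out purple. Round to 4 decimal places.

Under each hypothesis, the probability of the observed sequence is: P(data | r = 1) = (1/10)(9/10)(1/10)(1/10)(9/10) = 0.00081; P(data | r = 3) = (3/10)(7/10)(3/10)(3/10)(7/10) = 0.01323; P(data | r = 4) = (4/10)(6/10)(4/10)(4/10)(6/10) = 0.02304; P(data | r = 5) = (5/10)(5/10)(5/10)(5/10)(5/10) = 0.03125; P(data | r = 6) = (6/10)(4/10)(6/10)(6/10)(4/10) = 0.03456; P(data | r = 8) = (8/10)(2/10)(8/10)(8/10)(2/10) = 0.02048.
The prior-weighted likelihoods are 1/6 · 0.00081 = 0.000135, 1/6 · 0.01323 = 0.002205, 1/6 · 0.02304 = 0.00384, 1/6 · 0.03125 = 0.0052083, 1/6 · 0.03456 = 0.00576, 1/6 · 0.02048 = 0.0034133; with total 0.020562.
Normalising, the posterior is P(r = 1 | data) = 0.0065656, P(r = 3 | data) = 0.10724, P(r = 4 | data) = 0.18676, P(r = 5 | data) = 0.2533, P(r = 6 | data) = 0.28013, P(r = 8 | data) = 0.166.
So P(purple next | data) = Σ P(purple next | H) P(H | data) = (1/10)(0.0065656) + (3/10)(0.10724) + (2/5)(0.18676) + (1/2)(0.2533) + (3/5)(0.28013) + (4/5)(0.166) = 0.53507.

0.5351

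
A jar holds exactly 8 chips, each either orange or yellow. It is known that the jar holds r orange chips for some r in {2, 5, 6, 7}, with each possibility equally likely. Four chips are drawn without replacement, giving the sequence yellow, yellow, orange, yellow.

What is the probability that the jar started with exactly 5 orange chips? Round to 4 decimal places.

Under each hypothesis, the probability of the observed sequence is: P(data | r = 2) = (6/8)(5/7)(2/6)(4/5) = 1/7; P(data | r = 5) = (3/8)(2/7)(5/6)(1/5) = 1/56; P(data | r = 6) = (2/8)(1/7)(6/6)(0/5) = 0; P(data | r = 7) = (1/8)(0/7) = 0.
Multiplying each by its prior: 1/4 · 1/7 = 1/28, 1/4 · 1/56 = 1/224, 1/4 · 0 = 0, 1/4 · 0 = 0; with total 9/224.
By Bayes' rule, P(r = 5 | data) = (1/224) / (9/224) = 1/9.

0.1111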